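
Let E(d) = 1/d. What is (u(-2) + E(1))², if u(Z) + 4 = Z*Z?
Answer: 1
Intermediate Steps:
u(Z) = -4 + Z² (u(Z) = -4 + Z*Z = -4 + Z²)
(u(-2) + E(1))² = ((-4 + (-2)²) + 1/1)² = ((-4 + 4) + 1)² = (0 + 1)² = 1² = 1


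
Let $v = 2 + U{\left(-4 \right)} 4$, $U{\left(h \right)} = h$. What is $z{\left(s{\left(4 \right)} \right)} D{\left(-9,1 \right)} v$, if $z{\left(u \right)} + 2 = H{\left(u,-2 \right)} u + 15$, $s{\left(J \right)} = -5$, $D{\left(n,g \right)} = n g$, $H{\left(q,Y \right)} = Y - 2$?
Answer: $4158$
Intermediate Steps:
$H{\left(q,Y \right)} = -2 + Y$ ($H{\left(q,Y \right)} = Y - 2 = -2 + Y$)
$D{\left(n,g \right)} = g n$
$z{\left(u \right)} = 13 - 4 u$ ($z{\left(u \right)} = -2 + \left(\left(-2 - 2\right) u + 15\right) = -2 - \left(-15 + 4 u\right) = 13 - 4 u$)
$v = -14$ ($v = 2 - 16 = -14$)
$z{\left(s{\left(4 \right)} \right)} D{\left(-9,1 \right)} v = \left(13 - -20\right) 1 \left(-9\right) \left(-14\right) = \left(13 + 20\right) \left(-9\right) \left(-14\right) = 33 \left(-9\right) \left(-14\right) = \left(-297\right) \left(-14\right) = 4158$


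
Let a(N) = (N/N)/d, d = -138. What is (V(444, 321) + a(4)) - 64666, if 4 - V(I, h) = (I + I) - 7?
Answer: -9044935/138 ≈ -65543.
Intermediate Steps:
V(I, h) = 11 - 2*I (V(I, h) = 4 - ((I + I) - 7) = 4 - (2*I - 7) = 4 - (-7 + 2*I) = 4 + (7 - 2*I) = 11 - 2*I)
a(N) = -1/138 (a(N) = (N/N)/(-138) = 1*(-1/138) = -1/138)
(V(444, 321) + a(4)) - 64666 = ((11 - 2*444) - 1/138) - 64666 = ((11 - 888) - 1/138) - 64666 = (-877 - 1/138) - 64666 = -121027/138 - 64666 = -9044935/138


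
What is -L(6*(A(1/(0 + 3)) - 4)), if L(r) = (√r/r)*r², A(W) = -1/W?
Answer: 42*I*√42 ≈ 272.19*I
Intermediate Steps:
L(r) = r^(3/2) (L(r) = r²/√r = r^(3/2))
-L(6*(A(1/(0 + 3)) - 4)) = -(6*(-1/(1/(0 + 3)) - 4))^(3/2) = -(6*(-1/(1/3) - 4))^(3/2) = -(6*(-1/⅓ - 4))^(3/2) = -(6*(-1*3 - 4))^(3/2) = -(6*(-3 - 4))^(3/2) = -(6*(-7))^(3/2) = -(-42)^(3/2) = -(-42)*I*√42 = 42*I*√42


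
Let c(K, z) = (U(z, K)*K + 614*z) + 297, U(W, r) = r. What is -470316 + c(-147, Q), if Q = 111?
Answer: -380256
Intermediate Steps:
c(K, z) = 297 + K² + 614*z (c(K, z) = (K*K + 614*z) + 297 = (K² + 614*z) + 297 = 297 + K² + 614*z)
-470316 + c(-147, Q) = -470316 + (297 + (-147)² + 614*111) = -470316 + (297 + 21609 + 68154) = -470316 + 90060 = -380256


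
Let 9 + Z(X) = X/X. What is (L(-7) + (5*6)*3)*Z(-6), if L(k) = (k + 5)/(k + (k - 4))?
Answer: -6488/9 ≈ -720.89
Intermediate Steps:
Z(X) = -8 (Z(X) = -9 + X/X = -9 + 1 = -8)
L(k) = (5 + k)/(-4 + 2*k) (L(k) = (5 + k)/(k + (-4 + k)) = (5 + k)/(-4 + 2*k))
(L(-7) + (5*6)*3)*Z(-6) = ((5 - 7)/(2*(-2 - 7)) + (5*6)*3)*(-8) = ((½)*(-2)/(-9) + 30*3)*(-8) = ((½)*(-⅑)*(-2) + 90)*(-8) = (⅑ + 90)*(-8) = (811/9)*(-8) = -6488/9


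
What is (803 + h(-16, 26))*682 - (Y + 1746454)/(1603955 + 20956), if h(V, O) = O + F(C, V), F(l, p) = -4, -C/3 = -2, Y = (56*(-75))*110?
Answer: 914254889696/1624911 ≈ 5.6265e+5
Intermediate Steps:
Y = -462000 (Y = -4200*110 = -462000)
C = 6 (C = -3*(-2) = 6)
h(V, O) = -4 + O (h(V, O) = O - 4 = -4 + O)
(803 + h(-16, 26))*682 - (Y + 1746454)/(1603955 + 20956) = (803 + (-4 + 26))*682 - (-462000 + 1746454)/(1603955 + 20956) = (803 + 22)*682 - 1284454/1624911 = 825*682 - 1284454/1624911 = 562650 - 1*1284454/1624911 = 562650 - 1284454/1624911 = 914254889696/1624911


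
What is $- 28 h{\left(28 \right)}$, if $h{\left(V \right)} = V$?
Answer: $-784$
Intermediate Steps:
$- 28 h{\left(28 \right)} = \left(-28\right) 28 = -784$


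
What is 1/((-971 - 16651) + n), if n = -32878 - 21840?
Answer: -1/72340 ≈ -1.3824e-5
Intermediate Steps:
n = -54718
1/((-971 - 16651) + n) = 1/((-971 - 16651) - 54718) = 1/(-17622 - 54718) = 1/(-72340) = -1/72340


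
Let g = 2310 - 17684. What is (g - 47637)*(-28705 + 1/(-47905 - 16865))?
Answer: 117151491064361/64770 ≈ 1.8087e+9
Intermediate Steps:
g = -15374
(g - 47637)*(-28705 + 1/(-47905 - 16865)) = (-15374 - 47637)*(-28705 + 1/(-47905 - 16865)) = -63011*(-28705 + 1/(-64770)) = -63011*(-28705 - 1/64770) = -63011*(-1859222851/64770) = 117151491064361/64770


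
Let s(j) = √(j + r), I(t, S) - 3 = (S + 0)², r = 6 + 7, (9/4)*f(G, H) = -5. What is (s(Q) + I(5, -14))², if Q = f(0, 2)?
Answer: (597 + √97)²/9 ≈ 40918.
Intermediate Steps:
f(G, H) = -20/9 (f(G, H) = (4/9)*(-5) = -20/9)
Q = -20/9 ≈ -2.2222
r = 13
I(t, S) = 3 + S² (I(t, S) = 3 + (S + 0)² = 3 + S²)
s(j) = √(13 + j) (s(j) = √(j + 13) = √(13 + j))
(s(Q) + I(5, -14))² = (√(13 - 20/9) + (3 + (-14)²))² = (√(97/9) + (3 + 196))² = (√97/3 + 199)² = (199 + √97/3)²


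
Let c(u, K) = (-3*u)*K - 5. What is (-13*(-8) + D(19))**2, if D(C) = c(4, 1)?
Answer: 7569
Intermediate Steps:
c(u, K) = -5 - 3*K*u (c(u, K) = -3*K*u - 5 = -5 - 3*K*u)
D(C) = -17 (D(C) = -5 - 3*1*4 = -5 - 12 = -17)
(-13*(-8) + D(19))**2 = (-13*(-8) - 17)**2 = (104 - 17)**2 = 87**2 = 7569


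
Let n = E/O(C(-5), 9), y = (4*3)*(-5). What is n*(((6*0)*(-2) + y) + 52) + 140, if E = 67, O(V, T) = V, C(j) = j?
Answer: 1236/5 ≈ 247.20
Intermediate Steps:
y = -60 (y = 12*(-5) = -60)
n = -67/5 (n = 67/(-5) = 67*(-1/5) = -67/5 ≈ -13.400)
n*(((6*0)*(-2) + y) + 52) + 140 = -67*(((6*0)*(-2) - 60) + 52)/5 + 140 = -67*((0*(-2) - 60) + 52)/5 + 140 = -67*((0 - 60) + 52)/5 + 140 = -67*(-60 + 52)/5 + 140 = -67/5*(-8) + 140 = 536/5 + 140 = 1236/5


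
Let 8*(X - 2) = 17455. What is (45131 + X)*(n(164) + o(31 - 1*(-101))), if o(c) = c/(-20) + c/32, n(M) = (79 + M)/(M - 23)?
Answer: -534847347/15040 ≈ -35562.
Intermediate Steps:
X = 17471/8 (X = 2 + (1/8)*17455 = 2 + 17455/8 = 17471/8 ≈ 2183.9)
n(M) = (79 + M)/(-23 + M)
o(c) = -3*c/160 (o(c) = c*(-1/20) + c*(1/32) = -c/20 + c/32 = -3*c/160)
(45131 + X)*(n(164) + o(31 - 1*(-101))) = (45131 + 17471/8)*((79 + 164)/(-23 + 164) - 3*(31 - 1*(-101))/160) = 378519*(243/141 - 3*(31 + 101)/160)/8 = 378519*((1/141)*243 - 3/160*132)/8 = 378519*(81/47 - 99/40)/8 = (378519/8)*(-1413/1880) = -534847347/15040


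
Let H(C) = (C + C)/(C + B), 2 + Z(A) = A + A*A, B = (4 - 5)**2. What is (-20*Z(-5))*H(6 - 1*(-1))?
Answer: -630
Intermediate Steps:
B = 1 (B = (-1)**2 = 1)
Z(A) = -2 + A + A**2 (Z(A) = -2 + (A + A*A) = -2 + (A + A**2) = -2 + A + A**2)
H(C) = 2*C/(1 + C) (H(C) = (C + C)/(C + 1) = (2*C)/(1 + C) = 2*C/(1 + C))
(-20*Z(-5))*H(6 - 1*(-1)) = (-20*(-2 - 5 + (-5)**2))*(2*(6 - 1*(-1))/(1 + (6 - 1*(-1)))) = (-20*(-2 - 5 + 25))*(2*(6 + 1)/(1 + (6 + 1))) = (-20*18)*(2*7/(1 + 7)) = -720*7/8 = -360*7/4 = -630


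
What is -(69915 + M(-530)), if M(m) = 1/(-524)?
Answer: -36635459/524 ≈ -69915.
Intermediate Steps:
M(m) = -1/524
-(69915 + M(-530)) = -(69915 - 1/524) = -1*36635459/524 = -36635459/524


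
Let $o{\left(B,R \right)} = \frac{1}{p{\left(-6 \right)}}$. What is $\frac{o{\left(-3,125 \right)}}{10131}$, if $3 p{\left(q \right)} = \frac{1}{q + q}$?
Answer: $- \frac{12}{3377} \approx -0.0035535$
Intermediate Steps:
$p{\left(q \right)} = \frac{1}{6 q}$ ($p{\left(q \right)} = \frac{1}{3 \left(q + q\right)} = \frac{1}{3 \cdot 2 q} = \frac{\frac{1}{2} \frac{1}{q}}{3} = \frac{1}{6 q}$)
$o{\left(B,R \right)} = -36$ ($o{\left(B,R \right)} = \frac{1}{\frac{1}{6} \frac{1}{-6}} = \frac{1}{\frac{1}{6} \left(- \frac{1}{6}\right)} = \frac{1}{- \frac{1}{36}} = -36$)
$\frac{o{\left(-3,125 \right)}}{10131} = - \frac{36}{10131} = \left(-36\right) \frac{1}{10131} = - \frac{12}{3377}$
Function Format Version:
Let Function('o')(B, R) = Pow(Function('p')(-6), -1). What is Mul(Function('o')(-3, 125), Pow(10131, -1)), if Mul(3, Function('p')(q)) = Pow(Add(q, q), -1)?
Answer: Rational(-12, 3377) ≈ -0.0035535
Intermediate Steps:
Function('p')(q) = Mul(Rational(1, 6), Pow(q, -1)) (Function('p')(q) = Mul(Rational(1, 3), Pow(Add(q, q), -1)) = Mul(Rational(1, 3), Pow(Mul(2, q), -1)) = Mul(Rational(1, 3), Mul(Rational(1, 2), Pow(q, -1))) = Mul(Rational(1, 6), Pow(q, -1)))
Function('o')(B, R) = -36 (Function('o')(B, R) = Pow(Mul(Rational(1, 6), Pow(-6, -1)), -1) = Pow(Mul(Rational(1, 6), Rational(-1, 6)), -1) = Pow(Rational(-1, 36), -1) = -36)
Mul(Function('o')(-3, 125), Pow(10131, -1)) = Mul(-36, Pow(10131, -1)) = Mul(-36, Rational(1, 10131)) = Rational(-12, 3377)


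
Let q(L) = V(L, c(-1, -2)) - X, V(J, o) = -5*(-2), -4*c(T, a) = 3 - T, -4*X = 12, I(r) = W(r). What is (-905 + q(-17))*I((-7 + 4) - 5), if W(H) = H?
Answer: 7136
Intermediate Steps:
I(r) = r
X = -3 (X = -¼*12 = -3)
c(T, a) = -¾ + T/4 (c(T, a) = -(3 - T)/4 = -¾ + T/4)
V(J, o) = 10
q(L) = 13 (q(L) = 10 - 1*(-3) = 10 + 3 = 13)
(-905 + q(-17))*I((-7 + 4) - 5) = (-905 + 13)*((-7 + 4) - 5) = -892*(-3 - 5) = -892*(-8) = 7136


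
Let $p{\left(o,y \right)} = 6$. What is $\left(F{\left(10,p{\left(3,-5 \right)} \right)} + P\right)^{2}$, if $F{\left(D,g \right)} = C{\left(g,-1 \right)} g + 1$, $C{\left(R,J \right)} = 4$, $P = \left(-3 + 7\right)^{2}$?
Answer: $1681$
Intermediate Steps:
$P = 16$ ($P = 4^{2} = 16$)
$F{\left(D,g \right)} = 1 + 4 g$ ($F{\left(D,g \right)} = 4 g + 1 = 1 + 4 g$)
$\left(F{\left(10,p{\left(3,-5 \right)} \right)} + P\right)^{2} = \left(\left(1 + 4 \cdot 6\right) + 16\right)^{2} = \left(\left(1 + 24\right) + 16\right)^{2} = \left(25 + 16\right)^{2} = 41^{2} = 1681$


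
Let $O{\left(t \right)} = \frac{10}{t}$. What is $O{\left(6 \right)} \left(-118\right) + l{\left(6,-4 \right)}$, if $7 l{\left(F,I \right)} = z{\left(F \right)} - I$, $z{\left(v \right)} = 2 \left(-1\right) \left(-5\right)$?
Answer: $- \frac{584}{3} \approx -194.67$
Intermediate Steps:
$z{\left(v \right)} = 10$ ($z{\left(v \right)} = \left(-2\right) \left(-5\right) = 10$)
$l{\left(F,I \right)} = \frac{10}{7} - \frac{I}{7}$ ($l{\left(F,I \right)} = \frac{10 - I}{7} = \frac{10}{7} - \frac{I}{7}$)
$O{\left(6 \right)} \left(-118\right) + l{\left(6,-4 \right)} = \frac{10}{6} \left(-118\right) + \left(\frac{10}{7} - - \frac{4}{7}\right) = 10 \cdot \frac{1}{6} \left(-118\right) + \left(\frac{10}{7} + \frac{4}{7}\right) = \frac{5}{3} \left(-118\right) + 2 = - \frac{590}{3} + 2 = - \frac{584}{3}$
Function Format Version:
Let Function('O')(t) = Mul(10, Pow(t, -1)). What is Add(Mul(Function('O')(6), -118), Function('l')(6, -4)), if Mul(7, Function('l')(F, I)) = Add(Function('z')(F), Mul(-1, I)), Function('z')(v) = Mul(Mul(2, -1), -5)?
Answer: Rational(-584, 3) ≈ -194.67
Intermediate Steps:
Function('z')(v) = 10 (Function('z')(v) = Mul(-2, -5) = 10)
Function('l')(F, I) = Add(Rational(10, 7), Mul(Rational(-1, 7), I)) (Function('l')(F, I) = Mul(Rational(1, 7), Add(10, Mul(-1, I))) = Add(Rational(10, 7), Mul(Rational(-1, 7), I)))
Add(Mul(Function('O')(6), -118), Function('l')(6, -4)) = Add(Mul(Mul(10, Pow(6, -1)), -118), Add(Rational(10, 7), Mul(Rational(-1, 7), -4))) = Add(Mul(Mul(10, Rational(1, 6)), -118), Add(Rational(10, 7), Rational(4, 7))) = Add(Mul(Rational(5, 3), -118), 2) = Add(Rational(-590, 3), 2) = Rational(-584, 3)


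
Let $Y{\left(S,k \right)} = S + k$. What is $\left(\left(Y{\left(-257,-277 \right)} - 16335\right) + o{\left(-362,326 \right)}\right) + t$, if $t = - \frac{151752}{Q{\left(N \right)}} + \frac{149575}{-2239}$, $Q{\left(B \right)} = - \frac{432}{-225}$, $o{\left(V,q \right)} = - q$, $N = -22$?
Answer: $- \frac{431228285}{4478} \approx -96299.0$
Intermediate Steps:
$Q{\left(B \right)} = \frac{48}{25}$ ($Q{\left(B \right)} = \left(-432\right) \left(- \frac{1}{225}\right) = \frac{48}{25}$)
$t = - \frac{354229075}{4478}$ ($t = - \frac{151752}{\frac{48}{25}} + \frac{149575}{-2239} = \left(-151752\right) \frac{25}{48} + 149575 \left(- \frac{1}{2239}\right) = - \frac{158075}{2} - \frac{149575}{2239} = - \frac{354229075}{4478} \approx -79104.0$)
$\left(\left(Y{\left(-257,-277 \right)} - 16335\right) + o{\left(-362,326 \right)}\right) + t = \left(\left(\left(-257 - 277\right) - 16335\right) - 326\right) - \frac{354229075}{4478} = \left(\left(-534 - 16335\right) - 326\right) - \frac{354229075}{4478} = \left(-16869 - 326\right) - \frac{354229075}{4478} = -17195 - \frac{354229075}{4478} = - \frac{431228285}{4478}$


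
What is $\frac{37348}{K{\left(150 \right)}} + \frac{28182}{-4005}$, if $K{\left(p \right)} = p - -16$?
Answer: $\frac{24150088}{110805} \approx 217.95$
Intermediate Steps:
$K{\left(p \right)} = 16 + p$ ($K{\left(p \right)} = p + 16 = 16 + p$)
$\frac{37348}{K{\left(150 \right)}} + \frac{28182}{-4005} = \frac{37348}{16 + 150} + \frac{28182}{-4005} = \frac{37348}{166} + 28182 \left(- \frac{1}{4005}\right) = 37348 \cdot \frac{1}{166} - \frac{9394}{1335} = \frac{18674}{83} - \frac{9394}{1335} = \frac{24150088}{110805}$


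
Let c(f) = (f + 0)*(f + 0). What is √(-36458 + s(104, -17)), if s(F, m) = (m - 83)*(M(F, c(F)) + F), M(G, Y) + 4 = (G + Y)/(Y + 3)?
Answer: I*√5449758602538/10819 ≈ 215.78*I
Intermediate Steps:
c(f) = f² (c(f) = f*f = f²)
M(G, Y) = -4 + (G + Y)/(3 + Y) (M(G, Y) = -4 + (G + Y)/(Y + 3) = -4 + (G + Y)/(3 + Y))
s(F, m) = (-83 + m)*(F + (-12 + F - 3*F²)/(3 + F²)) (s(F, m) = (m - 83)*((-12 + F - 3*F²)/(3 + F²) + F) = (-83 + m)*(F + (-12 + F - 3*F²)/(3 + F²)))
√(-36458 + s(104, -17)) = √(-36458 + (996 - 83*104 + 249*104² - 1*(-17)*(12 - 1*104 + 3*104²) + 104*(-83 - 17)*(3 + 104²))/(3 + 104²)) = √(-36458 + (996 - 8632 + 249*10816 - 1*(-17)*(12 - 104 + 3*10816) + 104*(-100)*(3 + 10816))/(3 + 10816)) = √(-36458 + (996 - 8632 + 2693184 - 1*(-17)*(12 - 104 + 32448) + 104*(-100)*10819)/10819) = √(-36458 + (996 - 8632 + 2693184 - 1*(-17)*32356 - 112517600)/10819) = √(-36458 + (996 - 8632 + 2693184 + 550052 - 112517600)/10819) = √(-36458 + (1/10819)*(-109282000)) = √(-36458 - 109282000/10819) = √(-503721102/10819) = I*√5449758602538/10819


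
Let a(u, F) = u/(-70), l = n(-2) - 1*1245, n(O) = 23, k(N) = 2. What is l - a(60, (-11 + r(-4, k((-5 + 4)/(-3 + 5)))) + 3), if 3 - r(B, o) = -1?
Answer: -8548/7 ≈ -1221.1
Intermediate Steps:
r(B, o) = 4 (r(B, o) = 3 - 1*(-1) = 3 + 1 = 4)
l = -1222 (l = 23 - 1*1245 = 23 - 1245 = -1222)
a(u, F) = -u/70 (a(u, F) = u*(-1/70) = -u/70)
l - a(60, (-11 + r(-4, k((-5 + 4)/(-3 + 5)))) + 3) = -1222 - (-1)*60/70 = -1222 - 1*(-6/7) = -1222 + 6/7 = -8548/7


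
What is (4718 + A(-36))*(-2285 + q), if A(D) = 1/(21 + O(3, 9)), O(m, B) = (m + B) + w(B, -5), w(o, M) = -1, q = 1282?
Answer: -151429931/32 ≈ -4.7322e+6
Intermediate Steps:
O(m, B) = -1 + B + m (O(m, B) = (m + B) - 1 = (B + m) - 1 = -1 + B + m)
A(D) = 1/32 (A(D) = 1/(21 + (-1 + 9 + 3)) = 1/(21 + 11) = 1/32)
(4718 + A(-36))*(-2285 + q) = (4718 + 1/32)*(-2285 + 1282) = (150977/32)*(-1003) = -151429931/32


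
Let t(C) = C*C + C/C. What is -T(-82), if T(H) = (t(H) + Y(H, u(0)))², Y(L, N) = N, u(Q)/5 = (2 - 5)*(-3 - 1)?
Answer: -46036225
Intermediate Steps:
u(Q) = 60 (u(Q) = 5*((2 - 5)*(-3 - 1)) = 5*(-3*(-4)) = 5*12 = 60)
t(C) = 1 + C² (t(C) = C² + 1 = 1 + C²)
T(H) = (61 + H²)² (T(H) = ((1 + H²) + 60)² = (61 + H²)²)
-T(-82) = -(61 + (-82)²)² = -(61 + 6724)² = -1*6785² = -1*46036225 = -46036225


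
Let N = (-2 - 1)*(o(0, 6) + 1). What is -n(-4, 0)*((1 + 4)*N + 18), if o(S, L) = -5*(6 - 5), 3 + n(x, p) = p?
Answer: 234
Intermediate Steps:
n(x, p) = -3 + p
o(S, L) = -5 (o(S, L) = -5*1 = -5)
N = 12 (N = (-2 - 1)*(-5 + 1) = -3*(-4) = 12)
-n(-4, 0)*((1 + 4)*N + 18) = -(-3 + 0)*((1 + 4)*12 + 18) = -(-3)*(5*12 + 18) = -(-3)*(60 + 18) = -(-3)*78 = -1*(-234) = 234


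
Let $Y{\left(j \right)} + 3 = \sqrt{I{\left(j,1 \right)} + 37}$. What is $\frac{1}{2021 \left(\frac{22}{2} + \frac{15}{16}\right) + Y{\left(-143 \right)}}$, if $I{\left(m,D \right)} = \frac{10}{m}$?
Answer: $\frac{883083344}{21302342191831} - \frac{256 \sqrt{755183}}{21302342191831} \approx 4.1444 \cdot 10^{-5}$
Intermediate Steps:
$Y{\left(j \right)} = -3 + \sqrt{37 + \frac{10}{j}}$ ($Y{\left(j \right)} = -3 + \sqrt{\frac{10}{j} + 37} = -3 + \sqrt{37 + \frac{10}{j}}$)
$\frac{1}{2021 \left(\frac{22}{2} + \frac{15}{16}\right) + Y{\left(-143 \right)}} = \frac{1}{2021 \left(\frac{22}{2} + \frac{15}{16}\right) - \left(3 - \sqrt{37 + \frac{10}{-143}}\right)} = \frac{1}{2021 \left(22 \cdot \frac{1}{2} + 15 \cdot \frac{1}{16}\right) - \left(3 - \sqrt{37 + 10 \left(- \frac{1}{143}\right)}\right)} = \frac{1}{2021 \left(11 + \frac{15}{16}\right) - \left(3 - \sqrt{37 - \frac{10}{143}}\right)} = \frac{1}{2021 \cdot \frac{191}{16} - \left(3 - \sqrt{\frac{5281}{143}}\right)} = \frac{1}{\frac{386011}{16} - \left(3 - \frac{\sqrt{755183}}{143}\right)} = \frac{1}{\frac{385963}{16} + \frac{\sqrt{755183}}{143}}$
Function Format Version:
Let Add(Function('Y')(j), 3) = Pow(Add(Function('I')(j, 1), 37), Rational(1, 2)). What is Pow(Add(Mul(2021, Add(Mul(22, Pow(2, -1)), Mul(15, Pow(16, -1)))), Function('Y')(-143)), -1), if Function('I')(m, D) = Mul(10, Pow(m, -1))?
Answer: Add(Rational(883083344, 21302342191831), Mul(Rational(-256, 21302342191831), Pow(755183, Rational(1, 2)))) ≈ 4.1444e-5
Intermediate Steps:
Function('Y')(j) = Add(-3, Pow(Add(37, Mul(10, Pow(j, -1))), Rational(1, 2))) (Function('Y')(j) = Add(-3, Pow(Add(Mul(10, Pow(j, -1)), 37), Rational(1, 2))) = Add(-3, Pow(Add(37, Mul(10, Pow(j, -1))), Rational(1, 2))))
Pow(Add(Mul(2021, Add(Mul(22, Pow(2, -1)), Mul(15, Pow(16, -1)))), Function('Y')(-143)), -1) = Pow(Add(Mul(2021, Add(Mul(22, Pow(2, -1)), Mul(15, Pow(16, -1)))), Add(-3, Pow(Add(37, Mul(10, Pow(-143, -1))), Rational(1, 2)))), -1) = Pow(Add(Mul(2021, Add(Mul(22, Rational(1, 2)), Mul(15, Rational(1, 16)))), Add(-3, Pow(Add(37, Mul(10, Rational(-1, 143))), Rational(1, 2)))), -1) = Pow(Add(Mul(2021, Add(11, Rational(15, 16))), Add(-3, Pow(Add(37, Rational(-10, 143)), Rational(1, 2)))), -1) = Pow(Add(Mul(2021, Rational(191, 16)), Add(-3, Pow(Rational(5281, 143), Rational(1, 2)))), -1) = Pow(Add(Rational(386011, 16), Add(-3, Mul(Rational(1, 143), Pow(755183, Rational(1, 2))))), -1) = Pow(Add(Rational(385963, 16), Mul(Rational(1, 143), Pow(755183, Rational(1, 2)))), -1)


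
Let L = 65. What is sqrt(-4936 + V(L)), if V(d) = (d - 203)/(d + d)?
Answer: I*sqrt(20859085)/65 ≈ 70.264*I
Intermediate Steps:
V(d) = (-203 + d)/(2*d) (V(d) = (-203 + d)/((2*d)) = (-203 + d)*(1/(2*d)) = (-203 + d)/(2*d))
sqrt(-4936 + V(L)) = sqrt(-4936 + (1/2)*(-203 + 65)/65) = sqrt(-4936 + (1/2)*(1/65)*(-138)) = sqrt(-4936 - 69/65) = sqrt(-320909/65) = I*sqrt(20859085)/65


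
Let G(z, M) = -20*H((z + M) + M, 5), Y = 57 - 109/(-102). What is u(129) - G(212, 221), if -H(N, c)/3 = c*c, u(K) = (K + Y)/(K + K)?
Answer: -39454919/26316 ≈ -1499.3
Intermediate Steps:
Y = 5923/102 (Y = 57 - 109*(-1)/102 = 57 - 1*(-109/102) = 57 + 109/102 = 5923/102 ≈ 58.069)
u(K) = (5923/102 + K)/(2*K) (u(K) = (K + 5923/102)/(K + K) = (5923/102 + K)/((2*K)) = (5923/102 + K)*(1/(2*K)) = (5923/102 + K)/(2*K))
H(N, c) = -3*c² (H(N, c) = -3*c*c = -3*c²)
G(z, M) = 1500 (G(z, M) = -(-60)*5² = -(-60)*25 = -20*(-75) = 1500)
u(129) - G(212, 221) = (1/204)*(5923 + 102*129)/129 - 1*1500 = (1/204)*(1/129)*(5923 + 13158) - 1500 = (1/204)*(1/129)*19081 - 1500 = 19081/26316 - 1500 = -39454919/26316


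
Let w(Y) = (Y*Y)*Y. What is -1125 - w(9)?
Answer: -1854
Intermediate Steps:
w(Y) = Y³ (w(Y) = Y²*Y = Y³)
-1125 - w(9) = -1125 - 1*9³ = -1125 - 1*729 = -1125 - 729 = -1854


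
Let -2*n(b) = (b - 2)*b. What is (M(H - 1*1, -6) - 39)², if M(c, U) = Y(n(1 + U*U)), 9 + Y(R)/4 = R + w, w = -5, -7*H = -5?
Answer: 7209225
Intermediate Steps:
H = 5/7 (H = -⅐*(-5) = 5/7 ≈ 0.71429)
n(b) = -b*(-2 + b)/2 (n(b) = -(b - 2)*b/2 = -(-2 + b)*b/2 = -b*(-2 + b)/2)
Y(R) = -56 + 4*R (Y(R) = -36 + 4*(R - 5) = -36 + 4*(-5 + R) = -36 + (-20 + 4*R) = -56 + 4*R)
M(c, U) = -56 + 2*(1 + U²)*(1 - U²) (M(c, U) = -56 + 4*((1 + U*U)*(2 - (1 + U*U))/2) = -56 + 4*((1 + U²)*(2 - (1 + U²))/2) = -56 + 4*((1 + U²)*(2 + (-1 - U²))/2) = -56 + 4*((1 + U²)*(1 - U²)/2) = -56 + 2*(1 + U²)*(1 - U²))
(M(H - 1*1, -6) - 39)² = ((-54 - 2*(-6)⁴) - 39)² = ((-54 - 2*1296) - 39)² = ((-54 - 2592) - 39)² = (-2646 - 39)² = (-2685)² = 7209225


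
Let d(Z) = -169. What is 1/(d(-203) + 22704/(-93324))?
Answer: -707/119655 ≈ -0.0059087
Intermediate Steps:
1/(d(-203) + 22704/(-93324)) = 1/(-169 + 22704/(-93324)) = 1/(-169 + 22704*(-1/93324)) = 1/(-169 - 172/707) = 1/(-119655/707) = -707/119655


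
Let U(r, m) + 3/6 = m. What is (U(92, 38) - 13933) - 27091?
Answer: -81973/2 ≈ -40987.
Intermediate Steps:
U(r, m) = -½ + m
(U(92, 38) - 13933) - 27091 = ((-½ + 38) - 13933) - 27091 = (75/2 - 13933) - 27091 = -27791/2 - 27091 = -81973/2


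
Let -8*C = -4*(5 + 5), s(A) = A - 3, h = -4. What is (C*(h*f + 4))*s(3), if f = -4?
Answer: 0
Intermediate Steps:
s(A) = -3 + A
C = 5 (C = -(-1)*(5 + 5)/2 = -(-1)*10/2 = -⅛*(-40) = 5)
(C*(h*f + 4))*s(3) = (5*(-4*(-4) + 4))*(-3 + 3) = (5*(16 + 4))*0 = (5*20)*0 = 100*0 = 0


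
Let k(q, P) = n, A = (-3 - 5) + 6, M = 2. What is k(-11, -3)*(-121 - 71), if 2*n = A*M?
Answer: 384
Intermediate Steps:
A = -2 (A = -8 + 6 = -2)
n = -2 (n = (-2*2)/2 = (½)*(-4) = -2)
k(q, P) = -2
k(-11, -3)*(-121 - 71) = -2*(-121 - 71) = -2*(-192) = 384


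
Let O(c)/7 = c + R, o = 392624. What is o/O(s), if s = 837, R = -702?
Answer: 392624/945 ≈ 415.48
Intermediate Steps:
O(c) = -4914 + 7*c (O(c) = 7*(c - 702) = 7*(-702 + c) = -4914 + 7*c)
o/O(s) = 392624/(-4914 + 7*837) = 392624/(-4914 + 5859) = 392624/945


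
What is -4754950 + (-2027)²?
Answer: -646221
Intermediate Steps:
-4754950 + (-2027)² = -4754950 + 4108729 = -646221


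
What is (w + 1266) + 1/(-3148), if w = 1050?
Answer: 7290767/3148 ≈ 2316.0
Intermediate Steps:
(w + 1266) + 1/(-3148) = (1050 + 1266) + 1/(-3148) = 2316 - 1/3148 = 7290767/3148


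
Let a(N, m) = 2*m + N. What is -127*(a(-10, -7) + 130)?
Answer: -13462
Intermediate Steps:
a(N, m) = N + 2*m
-127*(a(-10, -7) + 130) = -127*((-10 + 2*(-7)) + 130) = -127*((-10 - 14) + 130) = -127*(-24 + 130) = -127*106 = -13462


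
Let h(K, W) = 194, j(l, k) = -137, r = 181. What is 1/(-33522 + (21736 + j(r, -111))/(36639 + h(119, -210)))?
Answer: -36833/1234694227 ≈ -2.9832e-5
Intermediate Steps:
1/(-33522 + (21736 + j(r, -111))/(36639 + h(119, -210))) = 1/(-33522 + (21736 - 137)/(36639 + 194)) = 1/(-33522 + 21599/36833) = 1/(-1234694227/36833) = -36833/1234694227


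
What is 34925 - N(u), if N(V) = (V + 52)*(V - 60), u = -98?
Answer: 27657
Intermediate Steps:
N(V) = (-60 + V)*(52 + V) (N(V) = (52 + V)*(-60 + V) = (-60 + V)*(52 + V))
34925 - N(u) = 34925 - (-3120 + (-98)² - 8*(-98)) = 34925 - (-3120 + 9604 + 784) = 34925 - 1*7268 = 34925 - 7268 = 27657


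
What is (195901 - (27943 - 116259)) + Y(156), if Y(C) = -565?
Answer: 283652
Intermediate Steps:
(195901 - (27943 - 116259)) + Y(156) = (195901 - (27943 - 116259)) - 565 = (195901 - 1*(-88316)) - 565 = (195901 + 88316) - 565 = 284217 - 565 = 283652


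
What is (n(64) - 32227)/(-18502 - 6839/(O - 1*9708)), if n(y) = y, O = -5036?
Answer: 158070424/90928883 ≈ 1.7384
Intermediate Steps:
(n(64) - 32227)/(-18502 - 6839/(O - 1*9708)) = (64 - 32227)/(-18502 - 6839/(-5036 - 1*9708)) = -32163/(-18502 - 6839/(-5036 - 9708)) = -32163/(-18502 - 6839/(-14744)) = -32163/(-18502 - 6839*(-1/14744)) = -32163/(-18502 + 6839/14744) = -32163/(-272786649/14744) = -32163*(-14744/272786649) = 158070424/90928883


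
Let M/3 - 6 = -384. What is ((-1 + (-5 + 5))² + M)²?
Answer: 1283689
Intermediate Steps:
M = -1134 (M = 18 + 3*(-384) = 18 - 1152 = -1134)
((-1 + (-5 + 5))² + M)² = ((-1 + (-5 + 5))² - 1134)² = ((-1 + 0)² - 1134)² = ((-1)² - 1134)² = (1 - 1134)² = (-1133)² = 1283689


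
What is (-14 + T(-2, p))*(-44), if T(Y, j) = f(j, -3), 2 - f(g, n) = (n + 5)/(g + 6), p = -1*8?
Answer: 484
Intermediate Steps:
p = -8
f(g, n) = 2 - (5 + n)/(6 + g) (f(g, n) = 2 - (n + 5)/(g + 6) = 2 - (5 + n)/(6 + g))
T(Y, j) = (10 + 2*j)/(6 + j) (T(Y, j) = (7 - 1*(-3) + 2*j)/(6 + j) = (7 + 3 + 2*j)/(6 + j) = (10 + 2*j)/(6 + j))
(-14 + T(-2, p))*(-44) = (-14 + 2*(5 - 8)/(6 - 8))*(-44) = (-14 + 2*(-3)/(-2))*(-44) = (-14 + 2*(-½)*(-3))*(-44) = (-14 + 3)*(-44) = -11*(-44) = 484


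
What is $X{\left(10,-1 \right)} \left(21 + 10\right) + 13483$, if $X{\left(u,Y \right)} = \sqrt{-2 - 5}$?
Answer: $13483 + 31 i \sqrt{7} \approx 13483.0 + 82.018 i$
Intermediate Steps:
$X{\left(u,Y \right)} = i \sqrt{7}$ ($X{\left(u,Y \right)} = \sqrt{-7} = i \sqrt{7}$)
$X{\left(10,-1 \right)} \left(21 + 10\right) + 13483 = i \sqrt{7} \left(21 + 10\right) + 13483 = i \sqrt{7} \cdot 31 + 13483 = 31 i \sqrt{7} + 13483 = 13483 + 31 i \sqrt{7}$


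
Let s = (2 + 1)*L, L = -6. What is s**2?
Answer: 324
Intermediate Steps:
s = -18 (s = (2 + 1)*(-6) = 3*(-6) = -18)
s**2 = (-18)**2 = 324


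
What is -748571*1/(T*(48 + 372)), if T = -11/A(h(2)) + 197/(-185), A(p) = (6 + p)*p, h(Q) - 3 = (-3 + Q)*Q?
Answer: 27697127/40968 ≈ 676.07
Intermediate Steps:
h(Q) = 3 + Q*(-3 + Q) (h(Q) = 3 + (-3 + Q)*Q = 3 + Q*(-3 + Q))
A(p) = p*(6 + p)
T = -3414/1295 (T = -11*1/((6 + (3 + 2² - 3*2))*(3 + 2² - 3*2)) + 197/(-185) = -11*1/((6 + (3 + 4 - 6))*(3 + 4 - 6)) + 197*(-1/185) = -11/(6 + 1) - 197/185 = -11/(1*7) - 197/185 = -11/7 - 197/185 = -3414/1295 ≈ -2.6363)
-748571*1/(T*(48 + 372)) = -748571*(-1295/(3414*(48 + 372))) = -748571/(420*(-3414/1295)) = -748571/(-40968/37) = -748571*(-37/40968) = 27697127/40968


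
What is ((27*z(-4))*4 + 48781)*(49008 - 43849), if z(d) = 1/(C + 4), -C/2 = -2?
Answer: 503461651/2 ≈ 2.5173e+8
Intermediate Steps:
C = 4 (C = -2*(-2) = 4)
z(d) = 1/8 (z(d) = 1/(4 + 4) = 1/8)
((27*z(-4))*4 + 48781)*(49008 - 43849) = ((27*(1/8))*4 + 48781)*(49008 - 43849) = ((27/8)*4 + 48781)*5159 = (27/2 + 48781)*5159 = (97589/2)*5159 = 503461651/2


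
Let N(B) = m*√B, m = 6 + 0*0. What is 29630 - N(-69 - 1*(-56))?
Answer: 29630 - 6*I*√13 ≈ 29630.0 - 21.633*I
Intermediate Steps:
m = 6 (m = 6 + 0 = 6)
N(B) = 6*√B
29630 - N(-69 - 1*(-56)) = 29630 - 6*√(-69 - 1*(-56)) = 29630 - 6*√(-69 + 56) = 29630 - 6*√(-13) = 29630 - 6*I*√13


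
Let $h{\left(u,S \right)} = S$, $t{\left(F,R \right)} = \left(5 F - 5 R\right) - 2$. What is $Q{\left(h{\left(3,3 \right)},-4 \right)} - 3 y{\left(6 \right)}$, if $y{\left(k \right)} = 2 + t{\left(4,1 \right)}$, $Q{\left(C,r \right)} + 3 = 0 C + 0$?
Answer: $-48$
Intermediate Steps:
$t{\left(F,R \right)} = -2 - 5 R + 5 F$ ($t{\left(F,R \right)} = \left(- 5 R + 5 F\right) - 2 = -2 - 5 R + 5 F$)
$Q{\left(C,r \right)} = -3$ ($Q{\left(C,r \right)} = -3 + \left(0 C + 0\right) = -3 + \left(0 + 0\right) = -3 + 0 = -3$)
$y{\left(k \right)} = 15$ ($y{\left(k \right)} = 2 - -13 = 2 + 13 = 15$)
$Q{\left(h{\left(3,3 \right)},-4 \right)} - 3 y{\left(6 \right)} = -3 - 45 = -48$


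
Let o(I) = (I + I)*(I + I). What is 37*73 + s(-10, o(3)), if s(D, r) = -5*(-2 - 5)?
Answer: 2736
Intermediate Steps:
o(I) = 4*I**2 (o(I) = (2*I)*(2*I) = 4*I**2)
s(D, r) = 35 (s(D, r) = -5*(-7) = 35)
37*73 + s(-10, o(3)) = 37*73 + 35 = 2701 + 35 = 2736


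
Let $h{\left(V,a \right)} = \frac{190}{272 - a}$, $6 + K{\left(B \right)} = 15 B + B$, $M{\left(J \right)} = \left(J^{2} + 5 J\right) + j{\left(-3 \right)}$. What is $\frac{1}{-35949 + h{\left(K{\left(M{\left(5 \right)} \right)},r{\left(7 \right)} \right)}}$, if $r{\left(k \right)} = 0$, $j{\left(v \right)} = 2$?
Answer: $- \frac{136}{4888969} \approx -2.7818 \cdot 10^{-5}$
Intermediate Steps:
$M{\left(J \right)} = 2 + J^{2} + 5 J$ ($M{\left(J \right)} = \left(J^{2} + 5 J\right) + 2 = 2 + J^{2} + 5 J$)
$K{\left(B \right)} = -6 + 16 B$ ($K{\left(B \right)} = -6 + \left(15 B + B\right) = -6 + 16 B$)
$\frac{1}{-35949 + h{\left(K{\left(M{\left(5 \right)} \right)},r{\left(7 \right)} \right)}} = \frac{1}{-35949 - \frac{190}{-272 + 0}} = \frac{1}{-35949 - \frac{190}{-272}} = \frac{1}{-35949 - - \frac{95}{136}} = \frac{1}{-35949 + \frac{95}{136}} = \frac{1}{- \frac{4888969}{136}} = - \frac{136}{4888969}$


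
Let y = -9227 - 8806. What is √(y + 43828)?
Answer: √25795 ≈ 160.61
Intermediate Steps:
y = -18033
√(y + 43828) = √(-18033 + 43828) = √25795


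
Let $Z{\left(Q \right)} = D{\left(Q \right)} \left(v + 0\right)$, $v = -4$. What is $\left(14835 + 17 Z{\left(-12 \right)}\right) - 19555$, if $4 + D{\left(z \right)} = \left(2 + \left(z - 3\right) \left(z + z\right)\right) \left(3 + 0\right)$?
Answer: $-78296$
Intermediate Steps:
$D{\left(z \right)} = 2 + 6 z \left(-3 + z\right)$ ($D{\left(z \right)} = -4 + \left(2 + \left(z - 3\right) \left(z + z\right)\right) \left(3 + 0\right) = -4 + \left(2 + \left(-3 + z\right) 2 z\right) 3 = -4 + \left(2 + 2 z \left(-3 + z\right)\right) 3 = -4 + \left(6 + 6 z \left(-3 + z\right)\right) = 2 + 6 z \left(-3 + z\right)$)
$Z{\left(Q \right)} = -8 - 24 Q^{2} + 72 Q$ ($Z{\left(Q \right)} = \left(2 - 18 Q + 6 Q^{2}\right) \left(-4 + 0\right) = \left(2 - 18 Q + 6 Q^{2}\right) \left(-4\right) = -8 - 24 Q^{2} + 72 Q$)
$\left(14835 + 17 Z{\left(-12 \right)}\right) - 19555 = \left(14835 + 17 \left(-8 - 24 \left(-12\right)^{2} + 72 \left(-12\right)\right)\right) - 19555 = \left(14835 + 17 \left(-8 - 3456 - 864\right)\right) - 19555 = \left(14835 + 17 \left(-4328\right)\right) - 19555 = \left(14835 - 73576\right) - 19555 = -58741 - 19555 = -78296$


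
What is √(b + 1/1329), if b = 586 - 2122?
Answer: I*√2712944847/1329 ≈ 39.192*I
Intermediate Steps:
b = -1536
√(b + 1/1329) = √(-1536 + 1/1329) = √(-2041343/1329) = I*√2712944847/1329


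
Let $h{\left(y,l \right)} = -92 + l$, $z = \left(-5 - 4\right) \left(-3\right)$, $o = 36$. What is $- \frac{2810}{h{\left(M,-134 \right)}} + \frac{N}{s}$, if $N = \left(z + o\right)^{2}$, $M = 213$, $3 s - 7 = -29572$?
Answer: $\frac{496214}{41245} \approx 12.031$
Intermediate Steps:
$s = -9855$ ($s = \frac{7}{3} + \frac{1}{3} \left(-29572\right) = \frac{7}{3} - \frac{29572}{3} = -9855$)
$z = 27$ ($z = \left(-9\right) \left(-3\right) = 27$)
$N = 3969$ ($N = \left(27 + 36\right)^{2} = 63^{2} = 3969$)
$- \frac{2810}{h{\left(M,-134 \right)}} + \frac{N}{s} = - \frac{2810}{-92 - 134} + \frac{3969}{-9855} = - \frac{2810}{-226} + 3969 \left(- \frac{1}{9855}\right) = \left(-2810\right) \left(- \frac{1}{226}\right) - \frac{147}{365} = \frac{1405}{113} - \frac{147}{365} = \frac{496214}{41245}$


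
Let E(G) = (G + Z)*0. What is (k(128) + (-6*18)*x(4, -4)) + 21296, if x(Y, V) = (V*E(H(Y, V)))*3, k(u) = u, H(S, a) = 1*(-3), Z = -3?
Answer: 21424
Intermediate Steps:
H(S, a) = -3
E(G) = 0 (E(G) = (G - 3)*0 = (-3 + G)*0 = 0)
x(Y, V) = 0 (x(Y, V) = (V*0)*3 = 0*3 = 0)
(k(128) + (-6*18)*x(4, -4)) + 21296 = (128 - 6*18*0) + 21296 = (128 - 108*0) + 21296 = (128 + 0) + 21296 = 128 + 21296 = 21424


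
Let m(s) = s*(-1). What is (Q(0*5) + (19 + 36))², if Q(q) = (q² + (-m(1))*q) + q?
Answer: 3025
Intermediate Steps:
m(s) = -s
Q(q) = q² + 2*q (Q(q) = (q² + (-(-1))*q) + q = (q² + (-1*(-1))*q) + q = (q² + 1*q) + q = (q² + q) + q = (q + q²) + q = q² + 2*q)
(Q(0*5) + (19 + 36))² = ((0*5)*(2 + 0*5) + (19 + 36))² = (0*(2 + 0) + 55)² = (0*2 + 55)² = (0 + 55)² = 55² = 3025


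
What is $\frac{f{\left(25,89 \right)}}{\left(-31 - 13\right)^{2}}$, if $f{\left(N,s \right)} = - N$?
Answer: $- \frac{25}{1936} \approx -0.012913$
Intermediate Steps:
$\frac{f{\left(25,89 \right)}}{\left(-31 - 13\right)^{2}} = \frac{\left(-1\right) 25}{\left(-31 - 13\right)^{2}} = - \frac{25}{\left(-44\right)^{2}} = - \frac{25}{1936}$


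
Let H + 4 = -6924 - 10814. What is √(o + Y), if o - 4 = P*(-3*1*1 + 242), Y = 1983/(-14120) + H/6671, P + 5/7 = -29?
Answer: I*√15750019273345003990/47097260 ≈ 84.265*I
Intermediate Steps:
P = -208/7 (P = -5/7 - 29 = -208/7 ≈ -29.714)
H = -17742 (H = -4 + (-6924 - 10814) = -4 - 17738 = -17742)
Y = -263745633/94194520 (Y = 1983/(-14120) - 17742/6671 = 1983*(-1/14120) - 17742*1/6671 = -1983/14120 - 17742/6671 = -263745633/94194520 ≈ -2.8000)
o = -49684/7 (o = 4 - 208*(-3*1*1 + 242)/7 = 4 - 208*(-3*1 + 242)/7 = 4 - 208*(-3 + 242)/7 = 4 - 208/7*239 = 4 - 49712/7 = -49684/7 ≈ -7097.7)
√(o + Y) = √(-49684/7 - 263745633/94194520) = √(-668829535873/94194520) = I*√15750019273345003990/47097260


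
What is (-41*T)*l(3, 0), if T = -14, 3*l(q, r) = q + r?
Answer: 574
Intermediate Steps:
l(q, r) = q/3 + r/3 (l(q, r) = (q + r)/3 = q/3 + r/3)
(-41*T)*l(3, 0) = (-41*(-14))*((⅓)*3 + (⅓)*0) = 574*(1 + 0) = 574*1 = 574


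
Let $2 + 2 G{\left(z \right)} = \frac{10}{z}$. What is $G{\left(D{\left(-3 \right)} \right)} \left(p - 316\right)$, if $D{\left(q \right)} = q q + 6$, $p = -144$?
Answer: $\frac{920}{3} \approx 306.67$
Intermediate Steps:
$D{\left(q \right)} = 6 + q^{2}$ ($D{\left(q \right)} = q^{2} + 6 = 6 + q^{2}$)
$G{\left(z \right)} = -1 + \frac{5}{z}$ ($G{\left(z \right)} = -1 + \frac{10 \frac{1}{z}}{2} = -1 + \frac{5}{z}$)
$G{\left(D{\left(-3 \right)} \right)} \left(p - 316\right) = \frac{5 - \left(6 + \left(-3\right)^{2}\right)}{6 + \left(-3\right)^{2}} \left(-144 - 316\right) = \frac{5 - \left(6 + 9\right)}{6 + 9} \left(-460\right) = \frac{5 - 15}{15} \left(-460\right) = \frac{1}{15} \left(-10\right) \left(-460\right) = \left(- \frac{2}{3}\right) \left(-460\right) = \frac{920}{3}$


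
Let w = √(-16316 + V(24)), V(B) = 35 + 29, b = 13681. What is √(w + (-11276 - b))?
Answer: √(-24957 + 2*I*√4063) ≈ 0.4035 + 157.98*I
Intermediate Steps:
V(B) = 64
w = 2*I*√4063 (w = √(-16316 + 64) = √(-16252) = 2*I*√4063 ≈ 127.48*I)
√(w + (-11276 - b)) = √(2*I*√4063 + (-11276 - 1*13681)) = √(2*I*√4063 + (-11276 - 13681)) = √(2*I*√4063 - 24957) = √(-24957 + 2*I*√4063)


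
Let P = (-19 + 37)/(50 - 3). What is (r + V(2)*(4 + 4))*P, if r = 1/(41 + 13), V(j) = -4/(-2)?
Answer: 865/141 ≈ 6.1348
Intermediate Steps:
V(j) = 2 (V(j) = -4*(-1/2) = 2)
r = 1/54 ≈ 0.018519
P = 18/47 ≈ 0.38298
(r + V(2)*(4 + 4))*P = (1/54 + 2*(4 + 4))*(18/47) = (1/54 + 2*8)*(18/47) = (1/54 + 16)*(18/47) = (865/54)*(18/47) = 865/141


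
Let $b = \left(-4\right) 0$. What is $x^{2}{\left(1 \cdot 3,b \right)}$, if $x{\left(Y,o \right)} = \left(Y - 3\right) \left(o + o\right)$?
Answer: $0$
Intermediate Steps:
$b = 0$
$x{\left(Y,o \right)} = 2 o \left(-3 + Y\right)$ ($x{\left(Y,o \right)} = \left(-3 + Y\right) 2 o = 2 o \left(-3 + Y\right)$)
$x^{2}{\left(1 \cdot 3,b \right)} = \left(2 \cdot 0 \left(-3 + 1 \cdot 3\right)\right)^{2} = \left(2 \cdot 0 \left(-3 + 3\right)\right)^{2} = \left(2 \cdot 0 \cdot 0\right)^{2} = 0^{2} = 0$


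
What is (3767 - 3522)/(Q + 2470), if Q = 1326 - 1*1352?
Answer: 245/2444 ≈ 0.10025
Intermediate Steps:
Q = -26 (Q = 1326 - 1352 = -26)
(3767 - 3522)/(Q + 2470) = (3767 - 3522)/(-26 + 2470) = 245/2444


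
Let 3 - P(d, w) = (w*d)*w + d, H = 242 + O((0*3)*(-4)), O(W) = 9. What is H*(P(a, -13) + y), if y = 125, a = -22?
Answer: 970868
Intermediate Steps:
H = 251 (H = 242 + 9 = 251)
P(d, w) = 3 - d - d*w**2 (P(d, w) = 3 - ((w*d)*w + d) = 3 - ((d*w)*w + d) = 3 - (d*w**2 + d) = 3 - (d + d*w**2) = 3 + (-d - d*w**2) = 3 - d - d*w**2)
H*(P(a, -13) + y) = 251*((3 - 1*(-22) - 1*(-22)*(-13)**2) + 125) = 251*((3 + 22 - 1*(-22)*169) + 125) = 251*((3 + 22 + 3718) + 125) = 251*(3743 + 125) = 251*3868 = 970868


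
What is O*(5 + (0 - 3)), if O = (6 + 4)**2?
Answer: 200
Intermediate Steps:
O = 100 (O = 10**2 = 100)
O*(5 + (0 - 3)) = 100*(5 + (0 - 3)) = 100*(5 - 3) = 100*2 = 200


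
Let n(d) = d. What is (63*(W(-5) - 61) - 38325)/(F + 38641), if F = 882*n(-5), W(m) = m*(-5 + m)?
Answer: -39018/34231 ≈ -1.1398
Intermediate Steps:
F = -4410 (F = 882*(-5) = -4410)
(63*(W(-5) - 61) - 38325)/(F + 38641) = (63*(-5*(-5 - 5) - 61) - 38325)/(-4410 + 38641) = (63*(-5*(-10) - 61) - 38325)/34231 = (63*(50 - 61) - 38325)*(1/34231) = (63*(-11) - 38325)*(1/34231) = (-693 - 38325)*(1/34231) = -39018*1/34231 = -39018/34231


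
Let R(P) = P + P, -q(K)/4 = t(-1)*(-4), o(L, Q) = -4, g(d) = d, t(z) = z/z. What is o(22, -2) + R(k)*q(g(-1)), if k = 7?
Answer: 220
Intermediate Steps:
t(z) = 1
q(K) = 16 (q(K) = -4*(-4) = 16)
R(P) = 2*P
o(22, -2) + R(k)*q(g(-1)) = -4 + (2*7)*16 = -4 + 14*16 = -4 + 224 = 220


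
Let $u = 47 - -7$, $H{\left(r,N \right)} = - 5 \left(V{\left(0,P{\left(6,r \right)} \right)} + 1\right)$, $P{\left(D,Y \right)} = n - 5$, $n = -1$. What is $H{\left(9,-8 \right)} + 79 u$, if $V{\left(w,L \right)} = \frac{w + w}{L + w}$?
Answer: $4261$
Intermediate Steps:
$P{\left(D,Y \right)} = -6$ ($P{\left(D,Y \right)} = -1 - 5 = -6$)
$V{\left(w,L \right)} = \frac{2 w}{L + w}$
$H{\left(r,N \right)} = -5$ ($H{\left(r,N \right)} = - 5 \left(2 \cdot 0 \frac{1}{-6 + 0} + 1\right) = - 5 \left(2 \cdot 0 \frac{1}{-6} + 1\right) = - 5 \left(2 \cdot 0 \left(- \frac{1}{6}\right) + 1\right) = - 5 \left(0 + 1\right) = \left(-5\right) 1 = -5$)
$u = 54$ ($u = 47 + 7 = 54$)
$H{\left(9,-8 \right)} + 79 u = -5 + 79 \cdot 54 = -5 + 4266 = 4261$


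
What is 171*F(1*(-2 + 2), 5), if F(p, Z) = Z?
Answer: 855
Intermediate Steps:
171*F(1*(-2 + 2), 5) = 171*5 = 855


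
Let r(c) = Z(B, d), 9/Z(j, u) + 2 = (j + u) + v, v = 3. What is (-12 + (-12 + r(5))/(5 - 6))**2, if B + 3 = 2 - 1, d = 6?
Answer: 81/25 ≈ 3.2400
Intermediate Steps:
B = -2 (B = -3 + (2 - 1) = -3 + 1 = -2)
Z(j, u) = 9/(1 + j + u) (Z(j, u) = 9/(-2 + ((j + u) + 3)) = 9/(-2 + (3 + j + u)) = 9/(1 + j + u))
r(c) = 9/5 (r(c) = 9/(1 - 2 + 6) = 9/5)
(-12 + (-12 + r(5))/(5 - 6))**2 = (-12 + (-12 + 9/5)/(5 - 6))**2 = (-12 - 51/5/(-1))**2 = (-12 - 51/5*(-1))**2 = (-12 + 51/5)**2 = (-9/5)**2 = 81/25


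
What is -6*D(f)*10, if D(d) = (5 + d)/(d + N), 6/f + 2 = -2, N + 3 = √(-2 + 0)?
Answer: 3780/89 + 840*I*√2/89 ≈ 42.472 + 13.348*I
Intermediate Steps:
N = -3 + I*√2 (N = -3 + √(-2 + 0) = -3 + √(-2) = -3 + I*√2 ≈ -3.0 + 1.4142*I)
f = -3/2 (f = 6/(-2 - 2) = 6/(-4) = 6*(-¼) = -3/2 ≈ -1.5000)
D(d) = (5 + d)/(-3 + d + I*√2) (D(d) = (5 + d)/(d + (-3 + I*√2)) = (5 + d)/(-3 + d + I*√2))
-6*D(f)*10 = -6*(5 - 3/2)/(-3 - 3/2 + I*√2)*10 = -6*7/((-9/2 + I*√2)*2)*10 = -21/(-9/2 + I*√2)*10 = -210/(-9/2 + I*√2)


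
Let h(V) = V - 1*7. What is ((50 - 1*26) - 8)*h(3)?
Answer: -64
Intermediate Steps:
h(V) = -7 + V (h(V) = V - 7 = -7 + V)
((50 - 1*26) - 8)*h(3) = ((50 - 1*26) - 8)*(-7 + 3) = ((50 - 26) - 8)*(-4) = (24 - 8)*(-4) = 16*(-4) = -64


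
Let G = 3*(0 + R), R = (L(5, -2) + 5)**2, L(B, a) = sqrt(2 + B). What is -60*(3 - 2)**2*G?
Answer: -5760 - 1800*sqrt(7) ≈ -10522.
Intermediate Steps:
R = (5 + sqrt(7))**2 (R = (sqrt(2 + 5) + 5)**2 = (sqrt(7) + 5)**2 = (5 + sqrt(7))**2 ≈ 58.458)
G = 3*(5 + sqrt(7))**2 (G = 3*(0 + (5 + sqrt(7))**2) = 3*(5 + sqrt(7))**2 ≈ 175.37)
-60*(3 - 2)**2*G = -60*(3 - 2)**2*(96 + 30*sqrt(7)) = -60*1**2*(96 + 30*sqrt(7)) = -60*1*(96 + 30*sqrt(7)) = -60*(96 + 30*sqrt(7)) = -(5760 + 1800*sqrt(7)) = -5760 - 1800*sqrt(7)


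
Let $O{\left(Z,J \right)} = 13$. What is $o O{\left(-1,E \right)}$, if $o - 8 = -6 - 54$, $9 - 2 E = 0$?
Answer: $-676$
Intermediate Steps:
$E = \frac{9}{2}$ ($E = \frac{9}{2} - 0 = \frac{9}{2} + 0 = \frac{9}{2} \approx 4.5$)
$o = -52$ ($o = 8 - 60 = -52$)
$o O{\left(-1,E \right)} = \left(-52\right) 13 = -676$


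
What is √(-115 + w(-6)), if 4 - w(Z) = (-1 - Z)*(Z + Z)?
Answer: I*√51 ≈ 7.1414*I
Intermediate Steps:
w(Z) = 4 - 2*Z*(-1 - Z) (w(Z) = 4 - (-1 - Z)*(Z + Z) = 4 - (-1 - Z)*2*Z = 4 - 2*Z*(-1 - Z))
√(-115 + w(-6)) = √(-115 + (4 + 2*(-6) + 2*(-6)²)) = √(-115 + (4 - 12 + 2*36)) = √(-115 + (4 - 12 + 72)) = √(-115 + 64) = √(-51) = I*√51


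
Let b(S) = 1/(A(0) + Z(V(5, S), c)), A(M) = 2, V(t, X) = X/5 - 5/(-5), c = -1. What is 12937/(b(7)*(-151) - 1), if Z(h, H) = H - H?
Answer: -1522/9 ≈ -169.11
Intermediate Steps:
V(t, X) = 1 + X/5 (V(t, X) = X*(1/5) - 5*(-1/5) = X/5 + 1 = 1 + X/5)
Z(h, H) = 0
b(S) = 1/2 (b(S) = 1/(2 + 0) = 1/2)
12937/(b(7)*(-151) - 1) = 12937/((1/2)*(-151) - 1) = 12937/(-151/2 - 1) = 12937/(-153/2) = 12937*(-2/153) = -1522/9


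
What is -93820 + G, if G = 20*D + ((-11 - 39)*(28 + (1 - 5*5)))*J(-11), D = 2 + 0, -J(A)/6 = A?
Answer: -106980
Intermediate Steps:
J(A) = -6*A
D = 2
G = -13160 (G = 20*2 + ((-11 - 39)*(28 + (1 - 5*5)))*(-6*(-11)) = 40 - 50*(28 + (1 - 25))*66 = 40 - 50*(28 - 24)*66 = 40 - 50*4*66 = 40 - 200*66 = 40 - 13200 = -13160)
-93820 + G = -93820 - 13160 = -106980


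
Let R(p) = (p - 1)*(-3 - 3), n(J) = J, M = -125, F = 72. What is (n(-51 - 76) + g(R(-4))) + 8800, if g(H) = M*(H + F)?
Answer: -4077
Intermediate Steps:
R(p) = 6 - 6*p (R(p) = (-1 + p)*(-6) = 6 - 6*p)
g(H) = -9000 - 125*H (g(H) = -125*(H + 72) = -125*(72 + H) = -9000 - 125*H)
(n(-51 - 76) + g(R(-4))) + 8800 = ((-51 - 76) + (-9000 - 125*(6 - 6*(-4)))) + 8800 = (-127 + (-9000 - 125*(6 + 24))) + 8800 = (-127 + (-9000 - 125*30)) + 8800 = (-127 + (-9000 - 3750)) + 8800 = (-127 - 12750) + 8800 = -12877 + 8800 = -4077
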